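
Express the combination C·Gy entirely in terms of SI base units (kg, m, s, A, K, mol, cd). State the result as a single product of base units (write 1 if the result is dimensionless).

C = A·s = s·A (charge = current × time).
Gy = J/kg (absorbed dose = energy per mass),
    = m²·s⁻².
Combining: C·Gy = (s·A) · (m²·s⁻²) = m²·s⁻¹·A.

m²·s⁻¹·A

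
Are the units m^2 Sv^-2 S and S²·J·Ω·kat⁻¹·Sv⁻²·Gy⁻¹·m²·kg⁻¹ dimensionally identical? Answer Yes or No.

No

Left side:
  Sv = J/kg (equivalent dose = energy per mass),
      = m²·s⁻².
  So Sv⁻² = m⁻⁴·s⁴.
  S = 1/Ω (conductance is reciprocal resistance),
      = kg⁻¹·m⁻²·s³·A².
  Combining: m²·Sv⁻²·S = m² · (m⁻⁴·s⁴) · (kg⁻¹·m⁻²·s³·A²) = kg⁻¹·m⁻⁴·s⁷·A².
Right side:
  S = 1/Ω (conductance is reciprocal resistance),
      = kg⁻¹·m⁻²·s³·A².
  So S² = kg⁻²·m⁻⁴·s⁶·A⁴.
  J = N·m (work = force × distance),
      = kg·m²·s⁻².
  Ω = V/A (resistance = voltage per current),
      = kg·m²·s⁻³·A⁻².
  kat = mol/s = s⁻¹·mol (catalytic activity).
  So kat⁻¹ = s·mol⁻¹.
  Sv = J/kg (equivalent dose = energy per mass),
      = m²·s⁻².
  So Sv⁻² = m⁻⁴·s⁴.
  Gy = J/kg (absorbed dose = energy per mass),
      = m²·s⁻².
  So Gy⁻¹ = m⁻²·s².
  Combining: S²·J·Ω·kat⁻¹·Sv⁻²·Gy⁻¹·m²·kg⁻¹ = (kg⁻²·m⁻⁴·s⁶·A⁴) · (kg·m²·s⁻²) · (kg·m²·s⁻³·A⁻²) · (s·mol⁻¹) · (m⁻⁴·s⁴) · (m⁻²·s²) · m² · kg⁻¹ = kg⁻¹·m⁻⁴·s⁸·A²·mol⁻¹.
Left is kg⁻¹·m⁻⁴·s⁷·A²; right is kg⁻¹·m⁻⁴·s⁸·A²·mol⁻¹ — different.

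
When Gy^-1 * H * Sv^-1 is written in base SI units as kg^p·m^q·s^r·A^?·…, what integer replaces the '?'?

-2

Gy = J/kg (absorbed dose = energy per mass),
    = m²·s⁻².
So Gy⁻¹ = m⁻²·s².
H = Wb/A (inductance = flux per current),
    = kg·m²·s⁻²·A⁻².
Sv = J/kg (equivalent dose = energy per mass),
    = m²·s⁻².
So Sv⁻¹ = m⁻²·s².
Combining: Gy⁻¹·H·Sv⁻¹ = (m⁻²·s²) · (kg·m²·s⁻²·A⁻²) · (m⁻²·s²) = kg·m⁻²·s²·A⁻².
The exponent of A is -2.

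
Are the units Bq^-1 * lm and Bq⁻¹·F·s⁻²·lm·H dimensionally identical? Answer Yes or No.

Left side:
  Bq = 1/s = s⁻¹ (activity is decays per second).
  So Bq⁻¹ = s.
  lm = cd·sr = cd (luminous flux; sr is dimensionless).
  Combining: Bq⁻¹·lm = s · cd = s·cd.
Right side:
  Bq = s⁻¹.
  So Bq⁻¹ = s.
  F = kg⁻¹·m⁻²·s⁴·A².
  lm = cd.
  H = kg·m²·s⁻²·A⁻².
  Combining: Bq⁻¹·F·s⁻²·lm·H = s · (kg⁻¹·m⁻²·s⁴·A²) · s⁻² · cd · (kg·m²·s⁻²·A⁻²) = s·cd.
Both reduce to s·cd.

Yes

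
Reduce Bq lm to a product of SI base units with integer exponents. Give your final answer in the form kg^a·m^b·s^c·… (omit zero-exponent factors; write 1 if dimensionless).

Bq = s⁻¹.
lm = cd.
Combining: Bq·lm = s⁻¹ · cd = s⁻¹·cd.

s⁻¹·cd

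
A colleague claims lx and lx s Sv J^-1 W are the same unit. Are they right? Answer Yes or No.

Left side:
  lx = lm/m² (illuminance = luminous flux per area),
      = m⁻²·cd.
Right side:
  lx = lm/m² (illuminance = luminous flux per area),
      = m⁻²·cd.
  Sv = J/kg (equivalent dose = energy per mass),
      = m²·s⁻².
  J = N·m (work = force × distance),
      = kg·m²·s⁻².
  So J⁻¹ = kg⁻¹·m⁻²·s².
  W = J/s (power = energy per time),
      = kg·m²·s⁻³.
  Combining: lx·s·Sv·J⁻¹·W = (m⁻²·cd) · s · (m²·s⁻²) · (kg⁻¹·m⁻²·s²) · (kg·m²·s⁻³) = s⁻²·cd.
Left is m⁻²·cd; right is s⁻²·cd — different.

No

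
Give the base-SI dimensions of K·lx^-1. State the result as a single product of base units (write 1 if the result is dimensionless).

m²·K·cd⁻¹

lx = m⁻²·cd.
So lx⁻¹ = m²·cd⁻¹.
Combining: K·lx⁻¹ = K · (m²·cd⁻¹) = m²·K·cd⁻¹.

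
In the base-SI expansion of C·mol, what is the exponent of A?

C = s·A.
Combining: C·mol = (s·A) · mol = s·A·mol.
The exponent of A is 1.

1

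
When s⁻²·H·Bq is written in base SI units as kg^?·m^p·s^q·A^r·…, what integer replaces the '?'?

H = Wb/A (inductance = flux per current),
    = kg·m²·s⁻²·A⁻².
Bq = 1/s = s⁻¹ (activity is decays per second).
Combining: s⁻²·H·Bq = s⁻² · (kg·m²·s⁻²·A⁻²) · s⁻¹ = kg·m²·s⁻⁵·A⁻².
The exponent of kg is 1.

1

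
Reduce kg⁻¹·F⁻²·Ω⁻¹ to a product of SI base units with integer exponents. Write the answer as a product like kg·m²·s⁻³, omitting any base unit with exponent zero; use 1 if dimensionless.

F = kg⁻¹·m⁻²·s⁴·A².
So F⁻² = kg²·m⁴·s⁻⁸·A⁻⁴.
Ω = kg·m²·s⁻³·A⁻².
So Ω⁻¹ = kg⁻¹·m⁻²·s³·A².
Combining: kg⁻¹·F⁻²·Ω⁻¹ = kg⁻¹ · (kg²·m⁴·s⁻⁸·A⁻⁴) · (kg⁻¹·m⁻²·s³·A²) = m²·s⁻⁵·A⁻².

m²·s⁻⁵·A⁻²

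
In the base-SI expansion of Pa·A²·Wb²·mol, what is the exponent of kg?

Pa = N/m² (pressure = force per area),
    = kg·m⁻¹·s⁻².
Wb = V·s (flux: a volt is a weber per second),
    = kg·m²·s⁻²·A⁻¹.
So Wb² = kg²·m⁴·s⁻⁴·A⁻².
Combining: Pa·A²·Wb²·mol = (kg·m⁻¹·s⁻²) · A² · (kg²·m⁴·s⁻⁴·A⁻²) · mol = kg³·m³·s⁻⁶·mol.
The exponent of kg is 3.

3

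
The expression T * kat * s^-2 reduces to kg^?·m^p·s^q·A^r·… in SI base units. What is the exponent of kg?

1

T = Wb/m² (flux density = flux per area),
    = kg·s⁻²·A⁻¹.
kat = mol/s = s⁻¹·mol (catalytic activity).
Combining: T·kat·s⁻² = (kg·s⁻²·A⁻¹) · (s⁻¹·mol) · s⁻² = kg·s⁻⁵·A⁻¹·mol.
The exponent of kg is 1.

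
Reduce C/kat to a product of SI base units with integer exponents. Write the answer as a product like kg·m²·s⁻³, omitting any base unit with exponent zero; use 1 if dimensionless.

s²·A·mol⁻¹

C = A·s = s·A (charge = current × time).
kat = mol/s = s⁻¹·mol (catalytic activity).
So kat⁻¹ = s·mol⁻¹.
Combining: C·kat⁻¹ = (s·A) · (s·mol⁻¹) = s²·A·mol⁻¹.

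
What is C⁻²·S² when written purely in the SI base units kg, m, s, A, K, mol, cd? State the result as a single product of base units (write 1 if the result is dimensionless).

kg⁻²·m⁻⁴·s⁴·A²

C = A·s = s·A (charge = current × time).
So C⁻² = s⁻²·A⁻².
S = 1/Ω (conductance is reciprocal resistance),
    = kg⁻¹·m⁻²·s³·A².
So S² = kg⁻²·m⁻⁴·s⁶·A⁴.
Combining: C⁻²·S² = (s⁻²·A⁻²) · (kg⁻²·m⁻⁴·s⁶·A⁴) = kg⁻²·m⁻⁴·s⁴·A².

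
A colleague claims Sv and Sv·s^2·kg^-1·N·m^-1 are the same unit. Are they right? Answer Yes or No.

Yes

Left side:
  Sv = m²·s⁻².
Right side:
  Sv = m²·s⁻².
  N = kg·m·s⁻².
  Combining: Sv·s²·kg⁻¹·N·m⁻¹ = (m²·s⁻²) · s² · kg⁻¹ · (kg·m·s⁻²) · m⁻¹ = m²·s⁻².
Both reduce to m²·s⁻².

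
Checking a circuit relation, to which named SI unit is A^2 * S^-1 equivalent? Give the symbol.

S = kg⁻¹·m⁻²·s³·A².
So S⁻¹ = kg·m²·s⁻³·A⁻².
Combining: A²·S⁻¹ = A² · (kg·m²·s⁻³·A⁻²) = kg·m²·s⁻³.
kg·m²·s⁻³ is the base-SI form of the watt.

W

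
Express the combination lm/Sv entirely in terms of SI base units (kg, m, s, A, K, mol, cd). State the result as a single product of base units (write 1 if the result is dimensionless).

lm = cd·sr = cd (luminous flux; sr is dimensionless).
Sv = J/kg (equivalent dose = energy per mass),
    = m²·s⁻².
So Sv⁻¹ = m⁻²·s².
Combining: lm·Sv⁻¹ = cd · (m⁻²·s²) = m⁻²·s²·cd.

m⁻²·s²·cd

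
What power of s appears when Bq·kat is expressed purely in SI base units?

Bq = 1/s = s⁻¹ (activity is decays per second).
kat = mol/s = s⁻¹·mol (catalytic activity).
Combining: Bq·kat = s⁻¹ · (s⁻¹·mol) = s⁻²·mol.
The exponent of s is -2.

-2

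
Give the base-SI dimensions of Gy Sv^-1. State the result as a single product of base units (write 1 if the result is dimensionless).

Gy = m²·s⁻².
Sv = m²·s⁻².
So Sv⁻¹ = m⁻²·s².
Combining: Gy·Sv⁻¹ = (m²·s⁻²) · (m⁻²·s²) = 1.

1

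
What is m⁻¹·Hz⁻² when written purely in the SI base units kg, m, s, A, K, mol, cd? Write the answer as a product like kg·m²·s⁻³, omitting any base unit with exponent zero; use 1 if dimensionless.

Hz = 1/s = s⁻¹ (frequency is cycles per second).
So Hz⁻² = s².
Combining: m⁻¹·Hz⁻² = m⁻¹ · s² = m⁻¹·s².

m⁻¹·s²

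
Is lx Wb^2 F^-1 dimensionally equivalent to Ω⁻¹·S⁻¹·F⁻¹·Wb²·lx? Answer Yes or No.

Left side:
  lx = lm/m² (illuminance = luminous flux per area),
      = m⁻²·cd.
  Wb = V·s (flux: a volt is a weber per second),
      = kg·m²·s⁻²·A⁻¹.
  So Wb² = kg²·m⁴·s⁻⁴·A⁻².
  F = C/V (capacitance = charge per voltage),
      = A·s/(kg·m²·s⁻³·A⁻¹) (substituting C and V),
      = kg⁻¹·m⁻²·s⁴·A².
  So F⁻¹ = kg·m²·s⁻⁴·A⁻².
  Combining: lx·Wb²·F⁻¹ = (m⁻²·cd) · (kg²·m⁴·s⁻⁴·A⁻²) · (kg·m²·s⁻⁴·A⁻²) = kg³·m⁴·s⁻⁸·A⁻⁴·cd.
Right side:
  Ω = V/A (resistance = voltage per current),
      = kg·m²·s⁻³·A⁻².
  So Ω⁻¹ = kg⁻¹·m⁻²·s³·A².
  S = 1/Ω (conductance is reciprocal resistance),
      = kg⁻¹·m⁻²·s³·A².
  So S⁻¹ = kg·m²·s⁻³·A⁻².
  F = C/V (capacitance = charge per voltage),
      = A·s/(kg·m²·s⁻³·A⁻¹) (substituting C and V),
      = kg⁻¹·m⁻²·s⁴·A².
  So F⁻¹ = kg·m²·s⁻⁴·A⁻².
  Wb = V·s (flux: a volt is a weber per second),
      = kg·m²·s⁻²·A⁻¹.
  So Wb² = kg²·m⁴·s⁻⁴·A⁻².
  lx = lm/m² (illuminance = luminous flux per area),
      = m⁻²·cd.
  Combining: Ω⁻¹·S⁻¹·F⁻¹·Wb²·lx = (kg⁻¹·m⁻²·s³·A²) · (kg·m²·s⁻³·A⁻²) · (kg·m²·s⁻⁴·A⁻²) · (kg²·m⁴·s⁻⁴·A⁻²) · (m⁻²·cd) = kg³·m⁴·s⁻⁸·A⁻⁴·cd.
Both reduce to kg³·m⁴·s⁻⁸·A⁻⁴·cd.

Yes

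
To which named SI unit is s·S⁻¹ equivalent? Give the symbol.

S = kg⁻¹·m⁻²·s³·A².
So S⁻¹ = kg·m²·s⁻³·A⁻².
Combining: s·S⁻¹ = s · (kg·m²·s⁻³·A⁻²) = kg·m²·s⁻²·A⁻².
kg·m²·s⁻²·A⁻² is the base-SI form of the henry.

H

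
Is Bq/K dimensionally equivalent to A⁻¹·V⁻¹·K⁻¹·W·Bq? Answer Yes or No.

Left side:
  Bq = 1/s = s⁻¹ (activity is decays per second).
  Combining: Bq·K⁻¹ = s⁻¹ · K⁻¹ = s⁻¹·K⁻¹.
Right side:
  V = W/A (potential = power per current),
      = kg·m²·s⁻³·A⁻¹.
  So V⁻¹ = kg⁻¹·m⁻²·s³·A.
  W = J/s (power = energy per time),
      = kg·m²·s⁻³.
  Bq = 1/s = s⁻¹ (activity is decays per second).
  Combining: A⁻¹·V⁻¹·K⁻¹·W·Bq = A⁻¹ · (kg⁻¹·m⁻²·s³·A) · K⁻¹ · (kg·m²·s⁻³) · s⁻¹ = s⁻¹·K⁻¹.
Both reduce to s⁻¹·K⁻¹.

Yes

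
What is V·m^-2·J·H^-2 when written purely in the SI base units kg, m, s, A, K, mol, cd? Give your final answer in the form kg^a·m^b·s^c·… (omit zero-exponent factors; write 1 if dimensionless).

m⁻²·s⁻¹·A³

V = W/A (potential = power per current),
    = kg·m²·s⁻³·A⁻¹.
J = N·m (work = force × distance),
    = kg·m²·s⁻².
H = Wb/A (inductance = flux per current),
    = kg·m²·s⁻²·A⁻².
So H⁻² = kg⁻²·m⁻⁴·s⁴·A⁴.
Combining: V·m⁻²·J·H⁻² = (kg·m²·s⁻³·A⁻¹) · m⁻² · (kg·m²·s⁻²) · (kg⁻²·m⁻⁴·s⁴·A⁴) = m⁻²·s⁻¹·A³.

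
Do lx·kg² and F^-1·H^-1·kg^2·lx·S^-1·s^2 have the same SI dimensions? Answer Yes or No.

No

Left side:
  lx = lm/m² (illuminance = luminous flux per area),
      = m⁻²·cd.
  Combining: lx·kg² = (m⁻²·cd) · kg² = kg²·m⁻²·cd.
Right side:
  F = C/V (capacitance = charge per voltage),
      = A·s/(kg·m²·s⁻³·A⁻¹) (substituting C and V),
      = kg⁻¹·m⁻²·s⁴·A².
  So F⁻¹ = kg·m²·s⁻⁴·A⁻².
  H = Wb/A (inductance = flux per current),
      = kg·m²·s⁻²·A⁻².
  So H⁻¹ = kg⁻¹·m⁻²·s²·A².
  lx = lm/m² (illuminance = luminous flux per area),
      = m⁻²·cd.
  S = 1/Ω (conductance is reciprocal resistance),
      = kg⁻¹·m⁻²·s³·A².
  So S⁻¹ = kg·m²·s⁻³·A⁻².
  Combining: F⁻¹·H⁻¹·kg²·lx·S⁻¹·s² = (kg·m²·s⁻⁴·A⁻²) · (kg⁻¹·m⁻²·s²·A²) · kg² · (m⁻²·cd) · (kg·m²·s⁻³·A⁻²) · s² = kg³·s⁻³·A⁻²·cd.
Left is kg²·m⁻²·cd; right is kg³·s⁻³·A⁻²·cd — different.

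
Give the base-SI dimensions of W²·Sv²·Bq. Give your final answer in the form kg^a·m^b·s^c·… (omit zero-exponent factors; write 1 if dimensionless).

W = J/s (power = energy per time),
    = kg·m²·s⁻³.
So W² = kg²·m⁴·s⁻⁶.
Sv = J/kg (equivalent dose = energy per mass),
    = m²·s⁻².
So Sv² = m⁴·s⁻⁴.
Bq = 1/s = s⁻¹ (activity is decays per second).
Combining: W²·Sv²·Bq = (kg²·m⁴·s⁻⁶) · (m⁴·s⁻⁴) · s⁻¹ = kg²·m⁸·s⁻¹¹.

kg²·m⁸·s⁻¹¹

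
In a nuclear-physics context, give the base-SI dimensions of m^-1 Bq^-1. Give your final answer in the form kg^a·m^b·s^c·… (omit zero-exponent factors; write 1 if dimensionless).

Bq = 1/s = s⁻¹ (activity is decays per second).
So Bq⁻¹ = s.
Combining: m⁻¹·Bq⁻¹ = m⁻¹ · s = m⁻¹·s.

m⁻¹·s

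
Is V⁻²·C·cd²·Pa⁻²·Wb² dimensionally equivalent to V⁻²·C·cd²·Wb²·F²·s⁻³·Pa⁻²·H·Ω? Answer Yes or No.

Left side:
  V = W/A (potential = power per current),
      = kg·m²·s⁻³·A⁻¹.
  So V⁻² = kg⁻²·m⁻⁴·s⁶·A².
  C = A·s = s·A (charge = current × time).
  Pa = N/m² (pressure = force per area),
      = kg·m⁻¹·s⁻².
  So Pa⁻² = kg⁻²·m²·s⁴.
  Wb = V·s (flux: a volt is a weber per second),
      = kg·m²·s⁻²·A⁻¹.
  So Wb² = kg²·m⁴·s⁻⁴·A⁻².
  Combining: V⁻²·C·cd²·Pa⁻²·Wb² = (kg⁻²·m⁻⁴·s⁶·A²) · (s·A) · cd² · (kg⁻²·m²·s⁴) · (kg²·m⁴·s⁻⁴·A⁻²) = kg⁻²·m²·s⁷·A·cd².
Right side:
  V = W/A (potential = power per current),
      = kg·m²·s⁻³·A⁻¹.
  So V⁻² = kg⁻²·m⁻⁴·s⁶·A².
  C = A·s = s·A (charge = current × time).
  Wb = V·s (flux: a volt is a weber per second),
      = kg·m²·s⁻²·A⁻¹.
  So Wb² = kg²·m⁴·s⁻⁴·A⁻².
  F = C/V (capacitance = charge per voltage),
      = A·s/(kg·m²·s⁻³·A⁻¹) (substituting C and V),
      = kg⁻¹·m⁻²·s⁴·A².
  So F² = kg⁻²·m⁻⁴·s⁸·A⁴.
  Pa = N/m² (pressure = force per area),
      = kg·m⁻¹·s⁻².
  So Pa⁻² = kg⁻²·m²·s⁴.
  H = Wb/A (inductance = flux per current),
      = kg·m²·s⁻²·A⁻².
  Ω = V/A (resistance = voltage per current),
      = kg·m²·s⁻³·A⁻².
  Combining: V⁻²·C·cd²·Wb²·F²·s⁻³·Pa⁻²·H·Ω = (kg⁻²·m⁻⁴·s⁶·A²) · (s·A) · cd² · (kg²·m⁴·s⁻⁴·A⁻²) · (kg⁻²·m⁻⁴·s⁸·A⁴) · s⁻³ · (kg⁻²·m²·s⁴) · (kg·m²·s⁻²·A⁻²) · (kg·m²·s⁻³·A⁻²) = kg⁻²·m²·s⁷·A·cd².
Both reduce to kg⁻²·m²·s⁷·A·cd².

Yes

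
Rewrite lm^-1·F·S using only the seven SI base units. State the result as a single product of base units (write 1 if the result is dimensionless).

kg⁻²·m⁻⁴·s⁷·A⁴·cd⁻¹

lm = cd.
So lm⁻¹ = cd⁻¹.
F = kg⁻¹·m⁻²·s⁴·A².
S = kg⁻¹·m⁻²·s³·A².
Combining: lm⁻¹·F·S = cd⁻¹ · (kg⁻¹·m⁻²·s⁴·A²) · (kg⁻¹·m⁻²·s³·A²) = kg⁻²·m⁻⁴·s⁷·A⁴·cd⁻¹.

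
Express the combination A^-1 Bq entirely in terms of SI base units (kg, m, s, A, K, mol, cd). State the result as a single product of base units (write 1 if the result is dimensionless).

Bq = 1/s = s⁻¹ (activity is decays per second).
Combining: A⁻¹·Bq = A⁻¹ · s⁻¹ = s⁻¹·A⁻¹.

s⁻¹·A⁻¹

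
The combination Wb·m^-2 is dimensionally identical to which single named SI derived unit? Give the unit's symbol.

Wb = kg·m²·s⁻²·A⁻¹.
Combining: Wb·m⁻² = (kg·m²·s⁻²·A⁻¹) · m⁻² = kg·s⁻²·A⁻¹.
kg·s⁻²·A⁻¹ is the base-SI form of the tesla.

T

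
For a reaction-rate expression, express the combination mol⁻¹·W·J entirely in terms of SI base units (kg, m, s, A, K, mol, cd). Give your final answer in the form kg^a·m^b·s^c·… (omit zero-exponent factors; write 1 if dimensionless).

W = J/s (power = energy per time),
    = kg·m²·s⁻³.
J = N·m (work = force × distance),
    = kg·m²·s⁻².
Combining: mol⁻¹·W·J = mol⁻¹ · (kg·m²·s⁻³) · (kg·m²·s⁻²) = kg²·m⁴·s⁻⁵·mol⁻¹.

kg²·m⁴·s⁻⁵·mol⁻¹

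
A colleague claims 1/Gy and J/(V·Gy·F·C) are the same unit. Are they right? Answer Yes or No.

No

Left side:
  Gy = m²·s⁻².
  So Gy⁻¹ = m⁻²·s².
Right side:
  V = kg·m²·s⁻³·A⁻¹.
  So V⁻¹ = kg⁻¹·m⁻²·s³·A.
  Gy = m²·s⁻².
  So Gy⁻¹ = m⁻²·s².
  F = kg⁻¹·m⁻²·s⁴·A².
  So F⁻¹ = kg·m²·s⁻⁴·A⁻².
  C = s·A.
  So C⁻¹ = s⁻¹·A⁻¹.
  J = kg·m²·s⁻².
  Combining: V⁻¹·Gy⁻¹·F⁻¹·C⁻¹·J = (kg⁻¹·m⁻²·s³·A) · (m⁻²·s²) · (kg·m²·s⁻⁴·A⁻²) · (s⁻¹·A⁻¹) · (kg·m²·s⁻²) = kg·s⁻²·A⁻².
Left is m⁻²·s²; right is kg·s⁻²·A⁻² — different.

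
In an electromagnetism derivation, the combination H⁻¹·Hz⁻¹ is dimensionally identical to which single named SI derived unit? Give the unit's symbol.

H = Wb/A (inductance = flux per current),
    = kg·m²·s⁻²·A⁻².
So H⁻¹ = kg⁻¹·m⁻²·s²·A².
Hz = 1/s = s⁻¹ (frequency is cycles per second).
So Hz⁻¹ = s.
Combining: H⁻¹·Hz⁻¹ = (kg⁻¹·m⁻²·s²·A²) · s = kg⁻¹·m⁻²·s³·A².
kg⁻¹·m⁻²·s³·A² is the base-SI form of the siemens.

S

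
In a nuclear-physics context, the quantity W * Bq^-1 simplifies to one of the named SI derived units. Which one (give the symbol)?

J

W = J/s (power = energy per time),
    = kg·m²·s⁻³.
Bq = 1/s = s⁻¹ (activity is decays per second).
So Bq⁻¹ = s.
Combining: W·Bq⁻¹ = (kg·m²·s⁻³) · s = kg·m²·s⁻².
kg·m²·s⁻² is the base-SI form of the joule.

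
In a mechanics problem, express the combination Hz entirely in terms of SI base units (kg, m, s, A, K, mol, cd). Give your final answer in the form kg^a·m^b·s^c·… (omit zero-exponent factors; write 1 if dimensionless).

Hz = 1/s = s⁻¹ (frequency is cycles per second).

s⁻¹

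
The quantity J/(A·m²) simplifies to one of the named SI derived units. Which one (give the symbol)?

J = N·m (work = force × distance),
    = kg·m²·s⁻².
Combining: A⁻¹·J·m⁻² = A⁻¹ · (kg·m²·s⁻²) · m⁻² = kg·s⁻²·A⁻¹.
kg·s⁻²·A⁻¹ is the base-SI form of the tesla.

T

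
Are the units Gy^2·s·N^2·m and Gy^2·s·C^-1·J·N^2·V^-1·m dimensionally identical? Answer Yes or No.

Yes

Left side:
  Gy = J/kg (absorbed dose = energy per mass),
      = m²·s⁻².
  So Gy² = m⁴·s⁻⁴.
  N = kg·m/s² = kg·m·s⁻² (force = mass × acceleration).
  So N² = kg²·m²·s⁻⁴.
  Combining: Gy²·s·N²·m = (m⁴·s⁻⁴) · s · (kg²·m²·s⁻⁴) · m = kg²·m⁷·s⁻⁷.
Right side:
  Gy = m²·s⁻².
  So Gy² = m⁴·s⁻⁴.
  C = s·A.
  So C⁻¹ = s⁻¹·A⁻¹.
  J = kg·m²·s⁻².
  N = kg·m·s⁻².
  So N² = kg²·m²·s⁻⁴.
  V = kg·m²·s⁻³·A⁻¹.
  So V⁻¹ = kg⁻¹·m⁻²·s³·A.
  Combining: Gy²·s·C⁻¹·J·N²·V⁻¹·m = (m⁴·s⁻⁴) · s · (s⁻¹·A⁻¹) · (kg·m²·s⁻²) · (kg²·m²·s⁻⁴) · (kg⁻¹·m⁻²·s³·A) · m = kg²·m⁷·s⁻⁷.
Both reduce to kg²·m⁷·s⁻⁷.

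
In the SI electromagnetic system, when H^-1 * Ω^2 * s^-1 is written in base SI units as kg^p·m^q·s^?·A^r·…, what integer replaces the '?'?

-5

H = kg·m²·s⁻²·A⁻².
So H⁻¹ = kg⁻¹·m⁻²·s²·A².
Ω = kg·m²·s⁻³·A⁻².
So Ω² = kg²·m⁴·s⁻⁶·A⁻⁴.
Combining: H⁻¹·Ω²·s⁻¹ = (kg⁻¹·m⁻²·s²·A²) · (kg²·m⁴·s⁻⁶·A⁻⁴) · s⁻¹ = kg·m²·s⁻⁵·A⁻².
The exponent of s is -5.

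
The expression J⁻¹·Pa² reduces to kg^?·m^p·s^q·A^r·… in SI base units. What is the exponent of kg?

1

J = N·m (work = force × distance),
    = kg·m²·s⁻².
So J⁻¹ = kg⁻¹·m⁻²·s².
Pa = N/m² (pressure = force per area),
    = kg·m⁻¹·s⁻².
So Pa² = kg²·m⁻²·s⁻⁴.
Combining: J⁻¹·Pa² = (kg⁻¹·m⁻²·s²) · (kg²·m⁻²·s⁻⁴) = kg·m⁻⁴·s⁻².
The exponent of kg is 1.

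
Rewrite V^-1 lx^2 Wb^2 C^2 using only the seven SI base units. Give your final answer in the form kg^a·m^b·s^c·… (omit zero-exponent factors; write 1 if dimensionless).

V = kg·m²·s⁻³·A⁻¹.
So V⁻¹ = kg⁻¹·m⁻²·s³·A.
lx = m⁻²·cd.
So lx² = m⁻⁴·cd².
Wb = kg·m²·s⁻²·A⁻¹.
So Wb² = kg²·m⁴·s⁻⁴·A⁻².
C = s·A.
So C² = s²·A².
Combining: V⁻¹·lx²·Wb²·C² = (kg⁻¹·m⁻²·s³·A) · (m⁻⁴·cd²) · (kg²·m⁴·s⁻⁴·A⁻²) · (s²·A²) = kg·m⁻²·s·A·cd².

kg·m⁻²·s·A·cd²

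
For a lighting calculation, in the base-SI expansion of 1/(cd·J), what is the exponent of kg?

-1

J = N·m (work = force × distance),
    = kg·m²·s⁻².
So J⁻¹ = kg⁻¹·m⁻²·s².
Combining: cd⁻¹·J⁻¹ = cd⁻¹ · (kg⁻¹·m⁻²·s²) = kg⁻¹·m⁻²·s²·cd⁻¹.
The exponent of kg is -1.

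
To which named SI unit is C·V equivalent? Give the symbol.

J

C = A·s = s·A (charge = current × time).
V = W/A (potential = power per current),
    = kg·m²·s⁻³·A⁻¹.
Combining: C·V = (s·A) · (kg·m²·s⁻³·A⁻¹) = kg·m²·s⁻².
kg·m²·s⁻² is the base-SI form of the joule.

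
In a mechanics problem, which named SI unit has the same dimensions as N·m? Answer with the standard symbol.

J

N = kg·m/s² = kg·m·s⁻² (force = mass × acceleration).
Combining: N·m = (kg·m·s⁻²) · m = kg·m²·s⁻².
kg·m²·s⁻² is the base-SI form of the joule.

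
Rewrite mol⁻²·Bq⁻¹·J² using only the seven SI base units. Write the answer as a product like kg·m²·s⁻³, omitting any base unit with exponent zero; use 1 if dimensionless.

kg²·m⁴·s⁻³·mol⁻²

Bq = 1/s = s⁻¹ (activity is decays per second).
So Bq⁻¹ = s.
J = N·m (work = force × distance),
    = kg·m²·s⁻².
So J² = kg²·m⁴·s⁻⁴.
Combining: mol⁻²·Bq⁻¹·J² = mol⁻² · s · (kg²·m⁴·s⁻⁴) = kg²·m⁴·s⁻³·mol⁻².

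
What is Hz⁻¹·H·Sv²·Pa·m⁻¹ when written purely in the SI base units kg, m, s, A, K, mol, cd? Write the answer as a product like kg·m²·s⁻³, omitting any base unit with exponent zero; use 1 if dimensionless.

Hz = s⁻¹.
So Hz⁻¹ = s.
H = kg·m²·s⁻²·A⁻².
Sv = m²·s⁻².
So Sv² = m⁴·s⁻⁴.
Pa = kg·m⁻¹·s⁻².
Combining: Hz⁻¹·H·Sv²·Pa·m⁻¹ = s · (kg·m²·s⁻²·A⁻²) · (m⁴·s⁻⁴) · (kg·m⁻¹·s⁻²) · m⁻¹ = kg²·m⁴·s⁻⁷·A⁻².

kg²·m⁴·s⁻⁷·A⁻²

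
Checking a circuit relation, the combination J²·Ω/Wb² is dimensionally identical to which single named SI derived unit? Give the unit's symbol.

W

J = N·m (work = force × distance),
    = kg·m²·s⁻².
So J² = kg²·m⁴·s⁻⁴.
Ω = V/A (resistance = voltage per current),
    = kg·m²·s⁻³·A⁻².
Wb = V·s (flux: a volt is a weber per second),
    = kg·m²·s⁻²·A⁻¹.
So Wb⁻² = kg⁻²·m⁻⁴·s⁴·A².
Combining: J²·Ω·Wb⁻² = (kg²·m⁴·s⁻⁴) · (kg·m²·s⁻³·A⁻²) · (kg⁻²·m⁻⁴·s⁴·A²) = kg·m²·s⁻³.
kg·m²·s⁻³ is the base-SI form of the watt.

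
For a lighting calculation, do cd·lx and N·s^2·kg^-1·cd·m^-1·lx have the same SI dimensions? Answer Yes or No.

Yes

Left side:
  lx = m⁻²·cd.
  Combining: cd·lx = cd · (m⁻²·cd) = m⁻²·cd².
Right side:
  N = kg·m/s² = kg·m·s⁻² (force = mass × acceleration).
  lx = lm/m² (illuminance = luminous flux per area),
      = m⁻²·cd.
  Combining: N·s²·kg⁻¹·cd·m⁻¹·lx = (kg·m·s⁻²) · s² · kg⁻¹ · cd · m⁻¹ · (m⁻²·cd) = m⁻²·cd².
Both reduce to m⁻²·cd².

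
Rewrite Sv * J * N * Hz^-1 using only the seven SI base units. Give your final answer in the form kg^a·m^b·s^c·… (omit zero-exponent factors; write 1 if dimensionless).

Sv = J/kg (equivalent dose = energy per mass),
    = m²·s⁻².
J = N·m (work = force × distance),
    = kg·m²·s⁻².
N = kg·m/s² = kg·m·s⁻² (force = mass × acceleration).
Hz = 1/s = s⁻¹ (frequency is cycles per second).
So Hz⁻¹ = s.
Combining: Sv·J·N·Hz⁻¹ = (m²·s⁻²) · (kg·m²·s⁻²) · (kg·m·s⁻²) · s = kg²·m⁵·s⁻⁵.

kg²·m⁵·s⁻⁵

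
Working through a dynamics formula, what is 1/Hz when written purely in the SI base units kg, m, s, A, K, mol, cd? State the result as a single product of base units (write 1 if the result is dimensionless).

Hz = 1/s = s⁻¹ (frequency is cycles per second).
So Hz⁻¹ = s.

s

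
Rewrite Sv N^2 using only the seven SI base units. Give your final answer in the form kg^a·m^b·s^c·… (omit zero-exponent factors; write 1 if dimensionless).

kg²·m⁴·s⁻⁶

Sv = m²·s⁻².
N = kg·m·s⁻².
So N² = kg²·m²·s⁻⁴.
Combining: Sv·N² = (m²·s⁻²) · (kg²·m²·s⁻⁴) = kg²·m⁴·s⁻⁶.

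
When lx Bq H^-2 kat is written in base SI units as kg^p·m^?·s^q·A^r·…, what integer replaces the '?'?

lx = lm/m² (illuminance = luminous flux per area),
    = m⁻²·cd.
Bq = 1/s = s⁻¹ (activity is decays per second).
H = Wb/A (inductance = flux per current),
    = kg·m²·s⁻²·A⁻².
So H⁻² = kg⁻²·m⁻⁴·s⁴·A⁴.
kat = mol/s = s⁻¹·mol (catalytic activity).
Combining: lx·Bq·H⁻²·kat = (m⁻²·cd) · s⁻¹ · (kg⁻²·m⁻⁴·s⁴·A⁴) · (s⁻¹·mol) = kg⁻²·m⁻⁶·s²·A⁴·mol·cd.
The exponent of m is -6.

-6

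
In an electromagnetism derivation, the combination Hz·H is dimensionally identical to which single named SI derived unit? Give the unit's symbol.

Ω

Hz = 1/s = s⁻¹ (frequency is cycles per second).
H = Wb/A (inductance = flux per current),
    = kg·m²·s⁻²·A⁻².
Combining: Hz·H = s⁻¹ · (kg·m²·s⁻²·A⁻²) = kg·m²·s⁻³·A⁻².
kg·m²·s⁻³·A⁻² is the base-SI form of the ohm.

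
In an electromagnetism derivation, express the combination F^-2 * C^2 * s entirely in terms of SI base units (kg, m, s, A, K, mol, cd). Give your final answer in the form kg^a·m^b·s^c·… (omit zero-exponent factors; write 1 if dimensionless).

kg²·m⁴·s⁻⁵·A⁻²

F = C/V (capacitance = charge per voltage),
    = A·s/(kg·m²·s⁻³·A⁻¹) (substituting C and V),
    = kg⁻¹·m⁻²·s⁴·A².
So F⁻² = kg²·m⁴·s⁻⁸·A⁻⁴.
C = A·s = s·A (charge = current × time).
So C² = s²·A².
Combining: F⁻²·C²·s = (kg²·m⁴·s⁻⁸·A⁻⁴) · (s²·A²) · s = kg²·m⁴·s⁻⁵·A⁻².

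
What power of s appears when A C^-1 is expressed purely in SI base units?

-1

C = A·s = s·A (charge = current × time).
So C⁻¹ = s⁻¹·A⁻¹.
Combining: A·C⁻¹ = A · (s⁻¹·A⁻¹) = s⁻¹.
The exponent of s is -1.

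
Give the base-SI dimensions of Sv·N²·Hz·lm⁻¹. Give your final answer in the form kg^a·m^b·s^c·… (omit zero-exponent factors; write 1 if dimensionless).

kg²·m⁴·s⁻⁷·cd⁻¹

Sv = J/kg (equivalent dose = energy per mass),
    = m²·s⁻².
N = kg·m/s² = kg·m·s⁻² (force = mass × acceleration).
So N² = kg²·m²·s⁻⁴.
Hz = 1/s = s⁻¹ (frequency is cycles per second).
lm = cd·sr = cd (luminous flux; sr is dimensionless).
So lm⁻¹ = cd⁻¹.
Combining: Sv·N²·Hz·lm⁻¹ = (m²·s⁻²) · (kg²·m²·s⁻⁴) · s⁻¹ · cd⁻¹ = kg²·m⁴·s⁻⁷·cd⁻¹.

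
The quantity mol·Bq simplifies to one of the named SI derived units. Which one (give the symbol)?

kat

Bq = 1/s = s⁻¹ (activity is decays per second).
Combining: mol·Bq = mol · s⁻¹ = s⁻¹·mol.
s⁻¹·mol is the base-SI form of the katal.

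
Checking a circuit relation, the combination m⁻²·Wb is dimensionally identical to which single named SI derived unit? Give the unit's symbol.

Wb = V·s (flux: a volt is a weber per second),
    = kg·m²·s⁻²·A⁻¹.
Combining: m⁻²·Wb = m⁻² · (kg·m²·s⁻²·A⁻¹) = kg·s⁻²·A⁻¹.
kg·s⁻²·A⁻¹ is the base-SI form of the tesla.

T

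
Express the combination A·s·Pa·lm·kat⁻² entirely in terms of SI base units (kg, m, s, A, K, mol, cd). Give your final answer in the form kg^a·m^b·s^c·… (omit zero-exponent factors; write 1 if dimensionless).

Pa = kg·m⁻¹·s⁻².
lm = cd.
kat = s⁻¹·mol.
So kat⁻² = s²·mol⁻².
Combining: A·s·Pa·lm·kat⁻² = A · s · (kg·m⁻¹·s⁻²) · cd · (s²·mol⁻²) = kg·m⁻¹·s·A·mol⁻²·cd.

kg·m⁻¹·s·A·mol⁻²·cd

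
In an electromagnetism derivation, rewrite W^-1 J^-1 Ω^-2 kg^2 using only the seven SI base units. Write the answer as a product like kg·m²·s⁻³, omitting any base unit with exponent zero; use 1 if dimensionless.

kg⁻²·m⁻⁸·s¹¹·A⁴

W = J/s (power = energy per time),
    = kg·m²·s⁻³.
So W⁻¹ = kg⁻¹·m⁻²·s³.
J = N·m (work = force × distance),
    = kg·m²·s⁻².
So J⁻¹ = kg⁻¹·m⁻²·s².
Ω = V/A (resistance = voltage per current),
    = kg·m²·s⁻³·A⁻².
So Ω⁻² = kg⁻²·m⁻⁴·s⁶·A⁴.
Combining: W⁻¹·J⁻¹·Ω⁻²·kg² = (kg⁻¹·m⁻²·s³) · (kg⁻¹·m⁻²·s²) · (kg⁻²·m⁻⁴·s⁶·A⁴) · kg² = kg⁻²·m⁻⁸·s¹¹·A⁴.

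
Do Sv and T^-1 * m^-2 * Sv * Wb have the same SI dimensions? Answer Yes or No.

Yes

Left side:
  Sv = m²·s⁻².
Right side:
  T = kg·s⁻²·A⁻¹.
  So T⁻¹ = kg⁻¹·s²·A.
  Sv = m²·s⁻².
  Wb = kg·m²·s⁻²·A⁻¹.
  Combining: T⁻¹·m⁻²·Sv·Wb = (kg⁻¹·s²·A) · m⁻² · (m²·s⁻²) · (kg·m²·s⁻²·A⁻¹) = m²·s⁻².
Both reduce to m²·s⁻².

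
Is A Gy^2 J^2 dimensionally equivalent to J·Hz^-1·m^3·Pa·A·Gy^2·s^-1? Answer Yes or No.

Left side:
  Gy = m²·s⁻².
  So Gy² = m⁴·s⁻⁴.
  J = kg·m²·s⁻².
  So J² = kg²·m⁴·s⁻⁴.
  Combining: A·Gy²·J² = A · (m⁴·s⁻⁴) · (kg²·m⁴·s⁻⁴) = kg²·m⁸·s⁻⁸·A.
Right side:
  J = N·m (work = force × distance),
      = kg·m²·s⁻².
  Hz = 1/s = s⁻¹ (frequency is cycles per second).
  So Hz⁻¹ = s.
  Pa = N/m² (pressure = force per area),
      = kg·m⁻¹·s⁻².
  Gy = J/kg (absorbed dose = energy per mass),
      = m²·s⁻².
  So Gy² = m⁴·s⁻⁴.
  Combining: J·Hz⁻¹·m³·Pa·A·Gy²·s⁻¹ = (kg·m²·s⁻²) · s · m³ · (kg·m⁻¹·s⁻²) · A · (m⁴·s⁻⁴) · s⁻¹ = kg²·m⁸·s⁻⁸·A.
Both reduce to kg²·m⁸·s⁻⁸·A.

Yes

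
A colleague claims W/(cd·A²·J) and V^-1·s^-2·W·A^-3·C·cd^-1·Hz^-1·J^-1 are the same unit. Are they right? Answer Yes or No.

No

Left side:
  W = J/s (power = energy per time),
      = kg·m²·s⁻³.
  J = N·m (work = force × distance),
      = kg·m²·s⁻².
  So J⁻¹ = kg⁻¹·m⁻²·s².
  Combining: W·cd⁻¹·A⁻²·J⁻¹ = (kg·m²·s⁻³) · cd⁻¹ · A⁻² · (kg⁻¹·m⁻²·s²) = s⁻¹·A⁻²·cd⁻¹.
Right side:
  V = kg·m²·s⁻³·A⁻¹.
  So V⁻¹ = kg⁻¹·m⁻²·s³·A.
  W = kg·m²·s⁻³.
  C = s·A.
  Hz = s⁻¹.
  So Hz⁻¹ = s.
  J = kg·m²·s⁻².
  So J⁻¹ = kg⁻¹·m⁻²·s².
  Combining: V⁻¹·s⁻²·W·A⁻³·C·cd⁻¹·Hz⁻¹·J⁻¹ = (kg⁻¹·m⁻²·s³·A) · s⁻² · (kg·m²·s⁻³) · A⁻³ · (s·A) · cd⁻¹ · s · (kg⁻¹·m⁻²·s²) = kg⁻¹·m⁻²·s²·A⁻¹·cd⁻¹.
Left is s⁻¹·A⁻²·cd⁻¹; right is kg⁻¹·m⁻²·s²·A⁻¹·cd⁻¹ — different.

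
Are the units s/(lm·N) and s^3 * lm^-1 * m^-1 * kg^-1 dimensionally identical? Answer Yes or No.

Left side:
  lm = cd·sr = cd (luminous flux; sr is dimensionless).
  So lm⁻¹ = cd⁻¹.
  N = kg·m/s² = kg·m·s⁻² (force = mass × acceleration).
  So N⁻¹ = kg⁻¹·m⁻¹·s².
  Combining: lm⁻¹·N⁻¹·s = cd⁻¹ · (kg⁻¹·m⁻¹·s²) · s = kg⁻¹·m⁻¹·s³·cd⁻¹.
Right side:
  lm = cd.
  So lm⁻¹ = cd⁻¹.
  Combining: s³·lm⁻¹·m⁻¹·kg⁻¹ = s³ · cd⁻¹ · m⁻¹ · kg⁻¹ = kg⁻¹·m⁻¹·s³·cd⁻¹.
Both reduce to kg⁻¹·m⁻¹·s³·cd⁻¹.

Yes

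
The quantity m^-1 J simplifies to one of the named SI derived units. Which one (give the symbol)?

J = kg·m²·s⁻².
Combining: m⁻¹·J = m⁻¹ · (kg·m²·s⁻²) = kg·m·s⁻².
kg·m·s⁻² is the base-SI form of the newton.

N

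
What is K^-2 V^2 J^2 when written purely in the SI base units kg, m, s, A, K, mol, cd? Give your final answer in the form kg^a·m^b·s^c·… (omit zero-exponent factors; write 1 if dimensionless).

V = W/A (potential = power per current),
    = kg·m²·s⁻³·A⁻¹.
So V² = kg²·m⁴·s⁻⁶·A⁻².
J = N·m (work = force × distance),
    = kg·m²·s⁻².
So J² = kg²·m⁴·s⁻⁴.
Combining: K⁻²·V²·J² = K⁻² · (kg²·m⁴·s⁻⁶·A⁻²) · (kg²·m⁴·s⁻⁴) = kg⁴·m⁸·s⁻¹⁰·A⁻²·K⁻².

kg⁴·m⁸·s⁻¹⁰·A⁻²·K⁻²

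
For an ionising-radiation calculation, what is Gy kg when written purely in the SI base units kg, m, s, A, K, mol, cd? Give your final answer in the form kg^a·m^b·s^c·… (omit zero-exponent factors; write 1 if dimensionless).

kg·m²·s⁻²

Gy = J/kg (absorbed dose = energy per mass),
    = m²·s⁻².
Combining: Gy·kg = (m²·s⁻²) · kg = kg·m²·s⁻².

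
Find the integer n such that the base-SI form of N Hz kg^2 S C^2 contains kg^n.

N = kg·m·s⁻².
Hz = s⁻¹.
S = kg⁻¹·m⁻²·s³·A².
C = s·A.
So C² = s²·A².
Combining: N·Hz·kg²·S·C² = (kg·m·s⁻²) · s⁻¹ · kg² · (kg⁻¹·m⁻²·s³·A²) · (s²·A²) = kg²·m⁻¹·s²·A⁴.
The exponent of kg is 2.

2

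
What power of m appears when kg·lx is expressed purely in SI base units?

lx = m⁻²·cd.
Combining: kg·lx = kg · (m⁻²·cd) = kg·m⁻²·cd.
The exponent of m is -2.

-2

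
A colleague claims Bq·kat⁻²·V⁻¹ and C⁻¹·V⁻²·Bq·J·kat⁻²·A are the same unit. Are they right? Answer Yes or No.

No

Left side:
  Bq = 1/s = s⁻¹ (activity is decays per second).
  kat = mol/s = s⁻¹·mol (catalytic activity).
  So kat⁻² = s²·mol⁻².
  V = W/A (potential = power per current),
      = kg·m²·s⁻³·A⁻¹.
  So V⁻¹ = kg⁻¹·m⁻²·s³·A.
  Combining: Bq·kat⁻²·V⁻¹ = s⁻¹ · (s²·mol⁻²) · (kg⁻¹·m⁻²·s³·A) = kg⁻¹·m⁻²·s⁴·A·mol⁻².
Right side:
  C = A·s = s·A (charge = current × time).
  So C⁻¹ = s⁻¹·A⁻¹.
  V = W/A (potential = power per current),
      = kg·m²·s⁻³·A⁻¹.
  So V⁻² = kg⁻²·m⁻⁴·s⁶·A².
  Bq = 1/s = s⁻¹ (activity is decays per second).
  J = N·m (work = force × distance),
      = kg·m²·s⁻².
  kat = mol/s = s⁻¹·mol (catalytic activity).
  So kat⁻² = s²·mol⁻².
  Combining: C⁻¹·V⁻²·Bq·J·kat⁻²·A = (s⁻¹·A⁻¹) · (kg⁻²·m⁻⁴·s⁶·A²) · s⁻¹ · (kg·m²·s⁻²) · (s²·mol⁻²) · A = kg⁻¹·m⁻²·s⁴·A²·mol⁻².
Left is kg⁻¹·m⁻²·s⁴·A·mol⁻²; right is kg⁻¹·m⁻²·s⁴·A²·mol⁻² — different.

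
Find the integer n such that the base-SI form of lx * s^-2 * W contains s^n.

lx = lm/m² (illuminance = luminous flux per area),
    = m⁻²·cd.
W = J/s (power = energy per time),
    = kg·m²·s⁻³.
Combining: lx·s⁻²·W = (m⁻²·cd) · s⁻² · (kg·m²·s⁻³) = kg·s⁻⁵·cd.
The exponent of s is -5.

-5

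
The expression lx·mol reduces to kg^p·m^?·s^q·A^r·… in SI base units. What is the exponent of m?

-2

lx = lm/m² (illuminance = luminous flux per area),
    = m⁻²·cd.
Combining: lx·mol = (m⁻²·cd) · mol = m⁻²·mol·cd.
The exponent of m is -2.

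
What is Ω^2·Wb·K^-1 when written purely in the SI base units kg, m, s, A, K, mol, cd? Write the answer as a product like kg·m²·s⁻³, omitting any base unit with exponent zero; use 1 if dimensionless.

kg³·m⁶·s⁻⁸·A⁻⁵·K⁻¹

Ω = kg·m²·s⁻³·A⁻².
So Ω² = kg²·m⁴·s⁻⁶·A⁻⁴.
Wb = kg·m²·s⁻²·A⁻¹.
Combining: Ω²·Wb·K⁻¹ = (kg²·m⁴·s⁻⁶·A⁻⁴) · (kg·m²·s⁻²·A⁻¹) · K⁻¹ = kg³·m⁶·s⁻⁸·A⁻⁵·K⁻¹.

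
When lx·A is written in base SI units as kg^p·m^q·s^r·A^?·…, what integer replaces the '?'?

1

lx = m⁻²·cd.
Combining: lx·A = (m⁻²·cd) · A = m⁻²·A·cd.
The exponent of A is 1.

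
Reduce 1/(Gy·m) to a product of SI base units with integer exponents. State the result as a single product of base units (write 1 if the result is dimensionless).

m⁻³·s²

Gy = J/kg (absorbed dose = energy per mass),
    = m²·s⁻².
So Gy⁻¹ = m⁻²·s².
Combining: Gy⁻¹·m⁻¹ = (m⁻²·s²) · m⁻¹ = m⁻³·s².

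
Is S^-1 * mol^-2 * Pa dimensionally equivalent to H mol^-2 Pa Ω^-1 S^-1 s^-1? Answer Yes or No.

Left side:
  S = kg⁻¹·m⁻²·s³·A².
  So S⁻¹ = kg·m²·s⁻³·A⁻².
  Pa = kg·m⁻¹·s⁻².
  Combining: S⁻¹·mol⁻²·Pa = (kg·m²·s⁻³·A⁻²) · mol⁻² · (kg·m⁻¹·s⁻²) = kg²·m·s⁻⁵·A⁻²·mol⁻².
Right side:
  H = kg·m²·s⁻²·A⁻².
  Pa = kg·m⁻¹·s⁻².
  Ω = kg·m²·s⁻³·A⁻².
  So Ω⁻¹ = kg⁻¹·m⁻²·s³·A².
  S = kg⁻¹·m⁻²·s³·A².
  So S⁻¹ = kg·m²·s⁻³·A⁻².
  Combining: H·mol⁻²·Pa·Ω⁻¹·S⁻¹·s⁻¹ = (kg·m²·s⁻²·A⁻²) · mol⁻² · (kg·m⁻¹·s⁻²) · (kg⁻¹·m⁻²·s³·A²) · (kg·m²·s⁻³·A⁻²) · s⁻¹ = kg²·m·s⁻⁵·A⁻²·mol⁻².
Both reduce to kg²·m·s⁻⁵·A⁻²·mol⁻².

Yes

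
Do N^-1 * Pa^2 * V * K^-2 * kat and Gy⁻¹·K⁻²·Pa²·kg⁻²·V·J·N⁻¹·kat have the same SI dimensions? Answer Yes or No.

No

Left side:
  N = kg·m·s⁻².
  So N⁻¹ = kg⁻¹·m⁻¹·s².
  Pa = kg·m⁻¹·s⁻².
  So Pa² = kg²·m⁻²·s⁻⁴.
  V = kg·m²·s⁻³·A⁻¹.
  kat = s⁻¹·mol.
  Combining: N⁻¹·Pa²·V·K⁻²·kat = (kg⁻¹·m⁻¹·s²) · (kg²·m⁻²·s⁻⁴) · (kg·m²·s⁻³·A⁻¹) · K⁻² · (s⁻¹·mol) = kg²·m⁻¹·s⁻⁶·A⁻¹·K⁻²·mol.
Right side:
  Gy = J/kg (absorbed dose = energy per mass),
      = m²·s⁻².
  So Gy⁻¹ = m⁻²·s².
  Pa = N/m² (pressure = force per area),
      = kg·m⁻¹·s⁻².
  So Pa² = kg²·m⁻²·s⁻⁴.
  V = W/A (potential = power per current),
      = kg·m²·s⁻³·A⁻¹.
  J = N·m (work = force × distance),
      = kg·m²·s⁻².
  N = kg·m/s² = kg·m·s⁻² (force = mass × acceleration).
  So N⁻¹ = kg⁻¹·m⁻¹·s².
  kat = mol/s = s⁻¹·mol (catalytic activity).
  Combining: Gy⁻¹·K⁻²·Pa²·kg⁻²·V·J·N⁻¹·kat = (m⁻²·s²) · K⁻² · (kg²·m⁻²·s⁻⁴) · kg⁻² · (kg·m²·s⁻³·A⁻¹) · (kg·m²·s⁻²) · (kg⁻¹·m⁻¹·s²) · (s⁻¹·mol) = kg·m⁻¹·s⁻⁶·A⁻¹·K⁻²·mol.
Left is kg²·m⁻¹·s⁻⁶·A⁻¹·K⁻²·mol; right is kg·m⁻¹·s⁻⁶·A⁻¹·K⁻²·mol — different.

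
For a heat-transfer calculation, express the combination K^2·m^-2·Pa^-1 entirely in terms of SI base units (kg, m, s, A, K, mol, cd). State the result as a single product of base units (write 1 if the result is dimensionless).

kg⁻¹·m⁻¹·s²·K²

Pa = N/m² (pressure = force per area),
    = kg·m⁻¹·s⁻².
So Pa⁻¹ = kg⁻¹·m·s².
Combining: K²·m⁻²·Pa⁻¹ = K² · m⁻² · (kg⁻¹·m·s²) = kg⁻¹·m⁻¹·s²·K².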